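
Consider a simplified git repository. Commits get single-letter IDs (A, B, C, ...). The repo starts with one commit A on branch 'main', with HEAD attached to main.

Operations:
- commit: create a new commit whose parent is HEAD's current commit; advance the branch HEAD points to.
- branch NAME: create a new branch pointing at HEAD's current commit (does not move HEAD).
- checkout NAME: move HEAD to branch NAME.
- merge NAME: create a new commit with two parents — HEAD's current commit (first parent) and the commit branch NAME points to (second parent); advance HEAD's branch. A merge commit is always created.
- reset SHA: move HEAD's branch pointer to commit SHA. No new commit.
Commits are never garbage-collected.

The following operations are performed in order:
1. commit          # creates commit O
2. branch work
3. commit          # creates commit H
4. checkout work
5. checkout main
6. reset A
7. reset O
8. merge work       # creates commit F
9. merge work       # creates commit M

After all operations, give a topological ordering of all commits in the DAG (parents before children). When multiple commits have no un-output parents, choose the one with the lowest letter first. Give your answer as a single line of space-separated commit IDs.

Answer: A O F H M

Derivation:
After op 1 (commit): HEAD=main@O [main=O]
After op 2 (branch): HEAD=main@O [main=O work=O]
After op 3 (commit): HEAD=main@H [main=H work=O]
After op 4 (checkout): HEAD=work@O [main=H work=O]
After op 5 (checkout): HEAD=main@H [main=H work=O]
After op 6 (reset): HEAD=main@A [main=A work=O]
After op 7 (reset): HEAD=main@O [main=O work=O]
After op 8 (merge): HEAD=main@F [main=F work=O]
After op 9 (merge): HEAD=main@M [main=M work=O]
commit A: parents=[]
commit F: parents=['O', 'O']
commit H: parents=['O']
commit M: parents=['F', 'O']
commit O: parents=['A']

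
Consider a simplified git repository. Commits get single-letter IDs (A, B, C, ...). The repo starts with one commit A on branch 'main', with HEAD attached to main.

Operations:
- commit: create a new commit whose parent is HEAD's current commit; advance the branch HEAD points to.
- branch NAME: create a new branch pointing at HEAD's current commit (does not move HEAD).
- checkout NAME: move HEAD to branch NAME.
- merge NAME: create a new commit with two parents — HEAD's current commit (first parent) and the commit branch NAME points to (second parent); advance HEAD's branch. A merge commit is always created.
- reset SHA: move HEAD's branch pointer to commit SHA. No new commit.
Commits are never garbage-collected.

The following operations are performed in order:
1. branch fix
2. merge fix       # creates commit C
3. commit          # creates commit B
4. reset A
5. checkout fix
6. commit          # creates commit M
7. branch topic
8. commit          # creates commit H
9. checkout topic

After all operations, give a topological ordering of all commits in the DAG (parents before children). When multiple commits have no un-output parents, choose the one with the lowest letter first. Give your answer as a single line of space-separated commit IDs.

Answer: A C B M H

Derivation:
After op 1 (branch): HEAD=main@A [fix=A main=A]
After op 2 (merge): HEAD=main@C [fix=A main=C]
After op 3 (commit): HEAD=main@B [fix=A main=B]
After op 4 (reset): HEAD=main@A [fix=A main=A]
After op 5 (checkout): HEAD=fix@A [fix=A main=A]
After op 6 (commit): HEAD=fix@M [fix=M main=A]
After op 7 (branch): HEAD=fix@M [fix=M main=A topic=M]
After op 8 (commit): HEAD=fix@H [fix=H main=A topic=M]
After op 9 (checkout): HEAD=topic@M [fix=H main=A topic=M]
commit A: parents=[]
commit B: parents=['C']
commit C: parents=['A', 'A']
commit H: parents=['M']
commit M: parents=['A']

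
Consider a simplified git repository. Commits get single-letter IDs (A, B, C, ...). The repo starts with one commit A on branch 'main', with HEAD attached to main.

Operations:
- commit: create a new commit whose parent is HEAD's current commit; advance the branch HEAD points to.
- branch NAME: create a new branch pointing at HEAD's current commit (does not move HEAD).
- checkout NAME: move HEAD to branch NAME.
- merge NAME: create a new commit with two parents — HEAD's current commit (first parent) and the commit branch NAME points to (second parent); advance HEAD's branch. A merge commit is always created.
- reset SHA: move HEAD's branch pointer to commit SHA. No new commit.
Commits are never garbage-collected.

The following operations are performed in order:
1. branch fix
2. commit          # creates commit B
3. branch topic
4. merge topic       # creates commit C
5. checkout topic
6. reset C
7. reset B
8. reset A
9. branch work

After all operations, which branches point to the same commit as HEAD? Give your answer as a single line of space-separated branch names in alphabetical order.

After op 1 (branch): HEAD=main@A [fix=A main=A]
After op 2 (commit): HEAD=main@B [fix=A main=B]
After op 3 (branch): HEAD=main@B [fix=A main=B topic=B]
After op 4 (merge): HEAD=main@C [fix=A main=C topic=B]
After op 5 (checkout): HEAD=topic@B [fix=A main=C topic=B]
After op 6 (reset): HEAD=topic@C [fix=A main=C topic=C]
After op 7 (reset): HEAD=topic@B [fix=A main=C topic=B]
After op 8 (reset): HEAD=topic@A [fix=A main=C topic=A]
After op 9 (branch): HEAD=topic@A [fix=A main=C topic=A work=A]

Answer: fix topic work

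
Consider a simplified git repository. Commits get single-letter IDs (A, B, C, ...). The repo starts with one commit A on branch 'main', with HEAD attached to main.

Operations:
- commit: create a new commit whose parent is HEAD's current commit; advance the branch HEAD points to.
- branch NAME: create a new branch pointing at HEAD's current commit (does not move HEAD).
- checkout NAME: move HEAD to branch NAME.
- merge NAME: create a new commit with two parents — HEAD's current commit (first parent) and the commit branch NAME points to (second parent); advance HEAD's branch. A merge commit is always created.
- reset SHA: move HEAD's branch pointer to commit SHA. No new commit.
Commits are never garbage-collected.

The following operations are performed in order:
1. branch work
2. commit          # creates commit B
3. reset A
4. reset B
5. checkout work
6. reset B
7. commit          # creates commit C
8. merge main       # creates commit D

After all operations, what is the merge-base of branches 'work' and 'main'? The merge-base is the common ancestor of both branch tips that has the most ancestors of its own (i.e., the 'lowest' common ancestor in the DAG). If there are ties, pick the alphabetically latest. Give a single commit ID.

Answer: B

Derivation:
After op 1 (branch): HEAD=main@A [main=A work=A]
After op 2 (commit): HEAD=main@B [main=B work=A]
After op 3 (reset): HEAD=main@A [main=A work=A]
After op 4 (reset): HEAD=main@B [main=B work=A]
After op 5 (checkout): HEAD=work@A [main=B work=A]
After op 6 (reset): HEAD=work@B [main=B work=B]
After op 7 (commit): HEAD=work@C [main=B work=C]
After op 8 (merge): HEAD=work@D [main=B work=D]
ancestors(work=D): ['A', 'B', 'C', 'D']
ancestors(main=B): ['A', 'B']
common: ['A', 'B']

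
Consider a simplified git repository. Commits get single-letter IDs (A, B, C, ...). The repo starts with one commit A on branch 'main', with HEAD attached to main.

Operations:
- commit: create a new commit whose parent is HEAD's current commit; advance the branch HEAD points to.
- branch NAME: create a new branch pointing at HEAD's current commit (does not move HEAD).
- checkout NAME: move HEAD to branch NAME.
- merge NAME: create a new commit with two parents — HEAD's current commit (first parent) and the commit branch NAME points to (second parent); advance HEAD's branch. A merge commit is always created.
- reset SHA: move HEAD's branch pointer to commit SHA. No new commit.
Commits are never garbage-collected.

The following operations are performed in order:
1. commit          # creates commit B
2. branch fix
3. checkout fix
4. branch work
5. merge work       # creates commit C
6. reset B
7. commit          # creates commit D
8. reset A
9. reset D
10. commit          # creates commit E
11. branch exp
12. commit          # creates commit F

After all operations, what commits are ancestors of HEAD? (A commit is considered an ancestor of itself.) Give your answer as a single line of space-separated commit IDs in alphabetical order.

Answer: A B D E F

Derivation:
After op 1 (commit): HEAD=main@B [main=B]
After op 2 (branch): HEAD=main@B [fix=B main=B]
After op 3 (checkout): HEAD=fix@B [fix=B main=B]
After op 4 (branch): HEAD=fix@B [fix=B main=B work=B]
After op 5 (merge): HEAD=fix@C [fix=C main=B work=B]
After op 6 (reset): HEAD=fix@B [fix=B main=B work=B]
After op 7 (commit): HEAD=fix@D [fix=D main=B work=B]
After op 8 (reset): HEAD=fix@A [fix=A main=B work=B]
After op 9 (reset): HEAD=fix@D [fix=D main=B work=B]
After op 10 (commit): HEAD=fix@E [fix=E main=B work=B]
After op 11 (branch): HEAD=fix@E [exp=E fix=E main=B work=B]
After op 12 (commit): HEAD=fix@F [exp=E fix=F main=B work=B]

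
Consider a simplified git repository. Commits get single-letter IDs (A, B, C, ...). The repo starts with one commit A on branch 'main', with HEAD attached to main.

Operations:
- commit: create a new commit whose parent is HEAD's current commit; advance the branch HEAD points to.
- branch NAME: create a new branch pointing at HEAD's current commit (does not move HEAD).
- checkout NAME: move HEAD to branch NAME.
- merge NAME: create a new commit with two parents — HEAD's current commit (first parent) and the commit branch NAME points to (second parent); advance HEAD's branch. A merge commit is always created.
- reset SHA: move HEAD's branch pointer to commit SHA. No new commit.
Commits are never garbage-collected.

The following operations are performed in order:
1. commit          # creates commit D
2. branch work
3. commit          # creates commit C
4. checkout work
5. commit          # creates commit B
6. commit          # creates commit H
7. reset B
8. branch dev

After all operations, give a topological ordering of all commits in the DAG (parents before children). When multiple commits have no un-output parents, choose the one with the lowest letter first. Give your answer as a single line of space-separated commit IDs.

Answer: A D B C H

Derivation:
After op 1 (commit): HEAD=main@D [main=D]
After op 2 (branch): HEAD=main@D [main=D work=D]
After op 3 (commit): HEAD=main@C [main=C work=D]
After op 4 (checkout): HEAD=work@D [main=C work=D]
After op 5 (commit): HEAD=work@B [main=C work=B]
After op 6 (commit): HEAD=work@H [main=C work=H]
After op 7 (reset): HEAD=work@B [main=C work=B]
After op 8 (branch): HEAD=work@B [dev=B main=C work=B]
commit A: parents=[]
commit B: parents=['D']
commit C: parents=['D']
commit D: parents=['A']
commit H: parents=['B']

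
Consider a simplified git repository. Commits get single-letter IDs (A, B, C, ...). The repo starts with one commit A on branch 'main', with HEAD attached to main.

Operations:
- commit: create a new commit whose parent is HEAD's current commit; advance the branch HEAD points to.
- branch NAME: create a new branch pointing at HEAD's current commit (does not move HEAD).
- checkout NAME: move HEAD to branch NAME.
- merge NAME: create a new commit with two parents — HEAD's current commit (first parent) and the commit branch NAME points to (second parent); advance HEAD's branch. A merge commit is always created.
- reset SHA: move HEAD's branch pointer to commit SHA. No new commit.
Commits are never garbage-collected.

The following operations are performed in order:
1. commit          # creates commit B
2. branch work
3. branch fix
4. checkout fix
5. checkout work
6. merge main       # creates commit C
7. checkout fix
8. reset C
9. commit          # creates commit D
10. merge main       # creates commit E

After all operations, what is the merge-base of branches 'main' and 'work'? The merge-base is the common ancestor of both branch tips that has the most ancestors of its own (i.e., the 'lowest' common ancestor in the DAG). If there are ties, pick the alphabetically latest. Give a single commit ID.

Answer: B

Derivation:
After op 1 (commit): HEAD=main@B [main=B]
After op 2 (branch): HEAD=main@B [main=B work=B]
After op 3 (branch): HEAD=main@B [fix=B main=B work=B]
After op 4 (checkout): HEAD=fix@B [fix=B main=B work=B]
After op 5 (checkout): HEAD=work@B [fix=B main=B work=B]
After op 6 (merge): HEAD=work@C [fix=B main=B work=C]
After op 7 (checkout): HEAD=fix@B [fix=B main=B work=C]
After op 8 (reset): HEAD=fix@C [fix=C main=B work=C]
After op 9 (commit): HEAD=fix@D [fix=D main=B work=C]
After op 10 (merge): HEAD=fix@E [fix=E main=B work=C]
ancestors(main=B): ['A', 'B']
ancestors(work=C): ['A', 'B', 'C']
common: ['A', 'B']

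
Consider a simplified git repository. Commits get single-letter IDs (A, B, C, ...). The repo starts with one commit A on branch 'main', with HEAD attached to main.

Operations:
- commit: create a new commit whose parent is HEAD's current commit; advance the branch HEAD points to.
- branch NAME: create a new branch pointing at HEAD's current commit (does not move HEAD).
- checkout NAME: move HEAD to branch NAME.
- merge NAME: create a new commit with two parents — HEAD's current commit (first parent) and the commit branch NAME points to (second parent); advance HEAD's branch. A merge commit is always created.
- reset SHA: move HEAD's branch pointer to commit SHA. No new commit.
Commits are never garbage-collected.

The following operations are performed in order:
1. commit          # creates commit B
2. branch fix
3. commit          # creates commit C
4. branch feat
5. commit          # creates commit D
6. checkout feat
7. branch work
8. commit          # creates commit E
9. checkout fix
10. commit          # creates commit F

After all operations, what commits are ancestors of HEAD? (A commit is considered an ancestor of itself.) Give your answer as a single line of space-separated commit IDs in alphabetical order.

After op 1 (commit): HEAD=main@B [main=B]
After op 2 (branch): HEAD=main@B [fix=B main=B]
After op 3 (commit): HEAD=main@C [fix=B main=C]
After op 4 (branch): HEAD=main@C [feat=C fix=B main=C]
After op 5 (commit): HEAD=main@D [feat=C fix=B main=D]
After op 6 (checkout): HEAD=feat@C [feat=C fix=B main=D]
After op 7 (branch): HEAD=feat@C [feat=C fix=B main=D work=C]
After op 8 (commit): HEAD=feat@E [feat=E fix=B main=D work=C]
After op 9 (checkout): HEAD=fix@B [feat=E fix=B main=D work=C]
After op 10 (commit): HEAD=fix@F [feat=E fix=F main=D work=C]

Answer: A B F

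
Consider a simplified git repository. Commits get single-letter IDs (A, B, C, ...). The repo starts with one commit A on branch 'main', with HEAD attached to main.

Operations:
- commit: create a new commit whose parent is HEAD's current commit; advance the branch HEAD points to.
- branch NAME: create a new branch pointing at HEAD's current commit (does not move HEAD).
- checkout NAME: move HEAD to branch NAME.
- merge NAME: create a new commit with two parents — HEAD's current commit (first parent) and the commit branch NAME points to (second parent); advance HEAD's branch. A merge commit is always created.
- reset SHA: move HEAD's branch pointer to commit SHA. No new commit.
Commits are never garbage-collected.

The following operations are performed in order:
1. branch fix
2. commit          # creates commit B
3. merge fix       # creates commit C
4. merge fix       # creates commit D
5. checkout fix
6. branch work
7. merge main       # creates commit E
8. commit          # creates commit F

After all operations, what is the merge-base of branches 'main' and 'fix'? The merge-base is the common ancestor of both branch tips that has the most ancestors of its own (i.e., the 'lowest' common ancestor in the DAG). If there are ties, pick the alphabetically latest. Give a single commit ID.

After op 1 (branch): HEAD=main@A [fix=A main=A]
After op 2 (commit): HEAD=main@B [fix=A main=B]
After op 3 (merge): HEAD=main@C [fix=A main=C]
After op 4 (merge): HEAD=main@D [fix=A main=D]
After op 5 (checkout): HEAD=fix@A [fix=A main=D]
After op 6 (branch): HEAD=fix@A [fix=A main=D work=A]
After op 7 (merge): HEAD=fix@E [fix=E main=D work=A]
After op 8 (commit): HEAD=fix@F [fix=F main=D work=A]
ancestors(main=D): ['A', 'B', 'C', 'D']
ancestors(fix=F): ['A', 'B', 'C', 'D', 'E', 'F']
common: ['A', 'B', 'C', 'D']

Answer: D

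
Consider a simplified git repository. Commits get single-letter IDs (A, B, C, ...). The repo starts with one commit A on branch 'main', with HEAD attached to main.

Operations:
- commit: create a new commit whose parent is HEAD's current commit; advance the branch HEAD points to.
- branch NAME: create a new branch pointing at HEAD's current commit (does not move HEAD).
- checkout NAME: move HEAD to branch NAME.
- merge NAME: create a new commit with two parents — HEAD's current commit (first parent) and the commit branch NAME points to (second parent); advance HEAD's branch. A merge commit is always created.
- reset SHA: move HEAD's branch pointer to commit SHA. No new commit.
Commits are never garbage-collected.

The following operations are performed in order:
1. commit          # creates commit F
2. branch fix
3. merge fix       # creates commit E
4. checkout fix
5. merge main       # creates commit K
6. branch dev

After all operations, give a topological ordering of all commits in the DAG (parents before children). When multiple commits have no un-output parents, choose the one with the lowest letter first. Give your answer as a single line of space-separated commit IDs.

Answer: A F E K

Derivation:
After op 1 (commit): HEAD=main@F [main=F]
After op 2 (branch): HEAD=main@F [fix=F main=F]
After op 3 (merge): HEAD=main@E [fix=F main=E]
After op 4 (checkout): HEAD=fix@F [fix=F main=E]
After op 5 (merge): HEAD=fix@K [fix=K main=E]
After op 6 (branch): HEAD=fix@K [dev=K fix=K main=E]
commit A: parents=[]
commit E: parents=['F', 'F']
commit F: parents=['A']
commit K: parents=['F', 'E']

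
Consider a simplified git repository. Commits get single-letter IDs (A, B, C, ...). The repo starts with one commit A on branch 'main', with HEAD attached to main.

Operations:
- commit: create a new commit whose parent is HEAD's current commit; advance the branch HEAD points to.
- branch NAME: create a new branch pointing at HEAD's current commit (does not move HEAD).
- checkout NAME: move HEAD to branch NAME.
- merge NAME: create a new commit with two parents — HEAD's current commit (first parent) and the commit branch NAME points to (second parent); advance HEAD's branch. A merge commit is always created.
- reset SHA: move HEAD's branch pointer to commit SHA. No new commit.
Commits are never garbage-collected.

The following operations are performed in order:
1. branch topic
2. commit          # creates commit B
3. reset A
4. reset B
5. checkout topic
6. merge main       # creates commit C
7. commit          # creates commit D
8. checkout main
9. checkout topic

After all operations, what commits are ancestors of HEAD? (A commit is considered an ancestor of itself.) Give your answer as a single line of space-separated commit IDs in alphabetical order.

Answer: A B C D

Derivation:
After op 1 (branch): HEAD=main@A [main=A topic=A]
After op 2 (commit): HEAD=main@B [main=B topic=A]
After op 3 (reset): HEAD=main@A [main=A topic=A]
After op 4 (reset): HEAD=main@B [main=B topic=A]
After op 5 (checkout): HEAD=topic@A [main=B topic=A]
After op 6 (merge): HEAD=topic@C [main=B topic=C]
After op 7 (commit): HEAD=topic@D [main=B topic=D]
After op 8 (checkout): HEAD=main@B [main=B topic=D]
After op 9 (checkout): HEAD=topic@D [main=B topic=D]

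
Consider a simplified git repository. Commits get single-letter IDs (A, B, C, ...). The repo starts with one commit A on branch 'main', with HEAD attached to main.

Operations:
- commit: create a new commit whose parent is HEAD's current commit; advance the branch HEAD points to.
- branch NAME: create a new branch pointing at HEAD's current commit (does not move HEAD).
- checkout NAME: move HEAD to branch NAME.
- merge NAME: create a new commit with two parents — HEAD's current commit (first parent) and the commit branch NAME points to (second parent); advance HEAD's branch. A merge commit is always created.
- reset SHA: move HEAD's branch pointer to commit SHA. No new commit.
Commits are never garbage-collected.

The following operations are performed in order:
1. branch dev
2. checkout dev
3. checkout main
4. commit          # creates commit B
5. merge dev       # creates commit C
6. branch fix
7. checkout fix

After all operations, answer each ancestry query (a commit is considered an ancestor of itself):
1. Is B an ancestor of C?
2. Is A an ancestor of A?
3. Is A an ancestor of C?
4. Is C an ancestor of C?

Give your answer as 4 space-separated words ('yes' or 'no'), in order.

Answer: yes yes yes yes

Derivation:
After op 1 (branch): HEAD=main@A [dev=A main=A]
After op 2 (checkout): HEAD=dev@A [dev=A main=A]
After op 3 (checkout): HEAD=main@A [dev=A main=A]
After op 4 (commit): HEAD=main@B [dev=A main=B]
After op 5 (merge): HEAD=main@C [dev=A main=C]
After op 6 (branch): HEAD=main@C [dev=A fix=C main=C]
After op 7 (checkout): HEAD=fix@C [dev=A fix=C main=C]
ancestors(C) = {A,B,C}; B in? yes
ancestors(A) = {A}; A in? yes
ancestors(C) = {A,B,C}; A in? yes
ancestors(C) = {A,B,C}; C in? yes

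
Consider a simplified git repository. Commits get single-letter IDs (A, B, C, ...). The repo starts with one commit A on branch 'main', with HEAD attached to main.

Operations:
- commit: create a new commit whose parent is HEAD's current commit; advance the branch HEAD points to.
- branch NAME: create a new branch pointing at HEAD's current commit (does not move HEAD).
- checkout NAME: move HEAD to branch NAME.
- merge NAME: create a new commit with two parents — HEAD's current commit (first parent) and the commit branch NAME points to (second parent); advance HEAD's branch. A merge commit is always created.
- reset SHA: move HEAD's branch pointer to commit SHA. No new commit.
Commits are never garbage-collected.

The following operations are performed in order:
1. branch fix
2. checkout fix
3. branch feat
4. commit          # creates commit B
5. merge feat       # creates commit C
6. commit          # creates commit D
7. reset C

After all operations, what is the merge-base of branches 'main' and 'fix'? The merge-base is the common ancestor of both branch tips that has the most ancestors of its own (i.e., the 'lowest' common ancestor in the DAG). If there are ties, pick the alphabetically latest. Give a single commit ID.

After op 1 (branch): HEAD=main@A [fix=A main=A]
After op 2 (checkout): HEAD=fix@A [fix=A main=A]
After op 3 (branch): HEAD=fix@A [feat=A fix=A main=A]
After op 4 (commit): HEAD=fix@B [feat=A fix=B main=A]
After op 5 (merge): HEAD=fix@C [feat=A fix=C main=A]
After op 6 (commit): HEAD=fix@D [feat=A fix=D main=A]
After op 7 (reset): HEAD=fix@C [feat=A fix=C main=A]
ancestors(main=A): ['A']
ancestors(fix=C): ['A', 'B', 'C']
common: ['A']

Answer: A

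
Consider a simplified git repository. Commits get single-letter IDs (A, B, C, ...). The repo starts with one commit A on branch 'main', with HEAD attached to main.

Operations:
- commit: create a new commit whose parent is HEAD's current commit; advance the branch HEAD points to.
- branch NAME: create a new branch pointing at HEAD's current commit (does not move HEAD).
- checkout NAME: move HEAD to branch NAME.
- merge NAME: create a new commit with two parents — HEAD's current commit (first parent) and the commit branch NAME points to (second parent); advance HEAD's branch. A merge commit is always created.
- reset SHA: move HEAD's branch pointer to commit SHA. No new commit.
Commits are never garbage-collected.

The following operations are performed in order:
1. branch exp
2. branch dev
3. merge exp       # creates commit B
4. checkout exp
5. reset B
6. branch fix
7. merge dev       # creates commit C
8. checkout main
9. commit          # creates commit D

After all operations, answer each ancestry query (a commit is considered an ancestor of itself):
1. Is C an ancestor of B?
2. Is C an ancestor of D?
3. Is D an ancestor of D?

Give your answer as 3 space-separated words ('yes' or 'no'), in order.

After op 1 (branch): HEAD=main@A [exp=A main=A]
After op 2 (branch): HEAD=main@A [dev=A exp=A main=A]
After op 3 (merge): HEAD=main@B [dev=A exp=A main=B]
After op 4 (checkout): HEAD=exp@A [dev=A exp=A main=B]
After op 5 (reset): HEAD=exp@B [dev=A exp=B main=B]
After op 6 (branch): HEAD=exp@B [dev=A exp=B fix=B main=B]
After op 7 (merge): HEAD=exp@C [dev=A exp=C fix=B main=B]
After op 8 (checkout): HEAD=main@B [dev=A exp=C fix=B main=B]
After op 9 (commit): HEAD=main@D [dev=A exp=C fix=B main=D]
ancestors(B) = {A,B}; C in? no
ancestors(D) = {A,B,D}; C in? no
ancestors(D) = {A,B,D}; D in? yes

Answer: no no yes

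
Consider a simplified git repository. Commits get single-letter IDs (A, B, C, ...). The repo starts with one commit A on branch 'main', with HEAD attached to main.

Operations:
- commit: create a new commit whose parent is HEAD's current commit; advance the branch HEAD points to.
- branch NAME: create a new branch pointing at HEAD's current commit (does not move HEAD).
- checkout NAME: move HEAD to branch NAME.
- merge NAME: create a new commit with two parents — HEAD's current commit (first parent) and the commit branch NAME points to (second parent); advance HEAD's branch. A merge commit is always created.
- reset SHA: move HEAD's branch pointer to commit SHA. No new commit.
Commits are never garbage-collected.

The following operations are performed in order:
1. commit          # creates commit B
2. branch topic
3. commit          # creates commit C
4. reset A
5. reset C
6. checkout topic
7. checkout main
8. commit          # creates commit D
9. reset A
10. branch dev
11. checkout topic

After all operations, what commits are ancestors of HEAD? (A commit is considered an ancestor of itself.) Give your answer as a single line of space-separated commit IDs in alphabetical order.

After op 1 (commit): HEAD=main@B [main=B]
After op 2 (branch): HEAD=main@B [main=B topic=B]
After op 3 (commit): HEAD=main@C [main=C topic=B]
After op 4 (reset): HEAD=main@A [main=A topic=B]
After op 5 (reset): HEAD=main@C [main=C topic=B]
After op 6 (checkout): HEAD=topic@B [main=C topic=B]
After op 7 (checkout): HEAD=main@C [main=C topic=B]
After op 8 (commit): HEAD=main@D [main=D topic=B]
After op 9 (reset): HEAD=main@A [main=A topic=B]
After op 10 (branch): HEAD=main@A [dev=A main=A topic=B]
After op 11 (checkout): HEAD=topic@B [dev=A main=A topic=B]

Answer: A B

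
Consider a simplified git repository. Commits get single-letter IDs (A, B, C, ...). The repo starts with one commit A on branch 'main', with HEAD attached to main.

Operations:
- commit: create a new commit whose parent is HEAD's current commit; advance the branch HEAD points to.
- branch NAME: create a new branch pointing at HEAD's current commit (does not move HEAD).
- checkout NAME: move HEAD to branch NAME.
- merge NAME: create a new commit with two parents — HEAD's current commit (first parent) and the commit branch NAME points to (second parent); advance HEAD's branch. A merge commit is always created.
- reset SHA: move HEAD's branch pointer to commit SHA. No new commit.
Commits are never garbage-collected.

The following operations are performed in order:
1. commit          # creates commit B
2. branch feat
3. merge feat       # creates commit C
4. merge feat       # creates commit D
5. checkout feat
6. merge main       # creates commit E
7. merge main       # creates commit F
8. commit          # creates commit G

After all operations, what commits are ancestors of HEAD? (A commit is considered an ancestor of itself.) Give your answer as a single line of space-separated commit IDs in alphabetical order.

After op 1 (commit): HEAD=main@B [main=B]
After op 2 (branch): HEAD=main@B [feat=B main=B]
After op 3 (merge): HEAD=main@C [feat=B main=C]
After op 4 (merge): HEAD=main@D [feat=B main=D]
After op 5 (checkout): HEAD=feat@B [feat=B main=D]
After op 6 (merge): HEAD=feat@E [feat=E main=D]
After op 7 (merge): HEAD=feat@F [feat=F main=D]
After op 8 (commit): HEAD=feat@G [feat=G main=D]

Answer: A B C D E F G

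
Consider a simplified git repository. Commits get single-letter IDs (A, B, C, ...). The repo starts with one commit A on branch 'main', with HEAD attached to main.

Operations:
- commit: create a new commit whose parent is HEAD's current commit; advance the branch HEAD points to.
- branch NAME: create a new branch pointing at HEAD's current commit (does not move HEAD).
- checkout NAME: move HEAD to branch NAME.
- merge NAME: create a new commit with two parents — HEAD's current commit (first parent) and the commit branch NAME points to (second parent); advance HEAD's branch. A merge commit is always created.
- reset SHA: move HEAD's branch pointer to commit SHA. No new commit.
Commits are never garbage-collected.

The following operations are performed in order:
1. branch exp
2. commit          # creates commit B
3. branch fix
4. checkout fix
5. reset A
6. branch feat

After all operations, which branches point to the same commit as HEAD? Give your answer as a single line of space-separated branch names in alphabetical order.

After op 1 (branch): HEAD=main@A [exp=A main=A]
After op 2 (commit): HEAD=main@B [exp=A main=B]
After op 3 (branch): HEAD=main@B [exp=A fix=B main=B]
After op 4 (checkout): HEAD=fix@B [exp=A fix=B main=B]
After op 5 (reset): HEAD=fix@A [exp=A fix=A main=B]
After op 6 (branch): HEAD=fix@A [exp=A feat=A fix=A main=B]

Answer: exp feat fix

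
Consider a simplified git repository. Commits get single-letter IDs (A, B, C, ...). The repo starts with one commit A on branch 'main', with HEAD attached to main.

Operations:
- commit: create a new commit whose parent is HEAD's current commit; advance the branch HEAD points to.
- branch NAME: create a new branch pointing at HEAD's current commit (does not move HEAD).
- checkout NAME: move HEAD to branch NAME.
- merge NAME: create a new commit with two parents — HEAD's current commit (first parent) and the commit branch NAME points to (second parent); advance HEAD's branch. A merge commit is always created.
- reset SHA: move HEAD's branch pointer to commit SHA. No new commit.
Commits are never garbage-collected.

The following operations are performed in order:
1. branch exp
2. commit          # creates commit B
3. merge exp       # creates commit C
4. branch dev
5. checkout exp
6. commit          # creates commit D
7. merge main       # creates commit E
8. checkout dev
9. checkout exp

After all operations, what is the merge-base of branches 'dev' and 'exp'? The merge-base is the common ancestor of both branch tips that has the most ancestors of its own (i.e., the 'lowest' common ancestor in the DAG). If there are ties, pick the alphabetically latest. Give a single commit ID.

After op 1 (branch): HEAD=main@A [exp=A main=A]
After op 2 (commit): HEAD=main@B [exp=A main=B]
After op 3 (merge): HEAD=main@C [exp=A main=C]
After op 4 (branch): HEAD=main@C [dev=C exp=A main=C]
After op 5 (checkout): HEAD=exp@A [dev=C exp=A main=C]
After op 6 (commit): HEAD=exp@D [dev=C exp=D main=C]
After op 7 (merge): HEAD=exp@E [dev=C exp=E main=C]
After op 8 (checkout): HEAD=dev@C [dev=C exp=E main=C]
After op 9 (checkout): HEAD=exp@E [dev=C exp=E main=C]
ancestors(dev=C): ['A', 'B', 'C']
ancestors(exp=E): ['A', 'B', 'C', 'D', 'E']
common: ['A', 'B', 'C']

Answer: C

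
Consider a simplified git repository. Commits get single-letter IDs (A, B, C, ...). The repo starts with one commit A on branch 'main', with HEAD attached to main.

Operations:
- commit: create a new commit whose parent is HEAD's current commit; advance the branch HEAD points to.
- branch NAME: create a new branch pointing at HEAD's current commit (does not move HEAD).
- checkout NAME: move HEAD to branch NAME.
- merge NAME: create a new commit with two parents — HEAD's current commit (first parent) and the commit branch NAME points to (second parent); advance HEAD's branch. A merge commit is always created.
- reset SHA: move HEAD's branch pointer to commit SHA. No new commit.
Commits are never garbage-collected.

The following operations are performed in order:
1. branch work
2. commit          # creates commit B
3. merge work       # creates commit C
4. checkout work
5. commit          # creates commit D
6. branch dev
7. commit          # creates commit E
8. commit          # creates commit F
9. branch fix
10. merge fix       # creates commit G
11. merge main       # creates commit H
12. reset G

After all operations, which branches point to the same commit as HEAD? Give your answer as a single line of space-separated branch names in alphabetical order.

Answer: work

Derivation:
After op 1 (branch): HEAD=main@A [main=A work=A]
After op 2 (commit): HEAD=main@B [main=B work=A]
After op 3 (merge): HEAD=main@C [main=C work=A]
After op 4 (checkout): HEAD=work@A [main=C work=A]
After op 5 (commit): HEAD=work@D [main=C work=D]
After op 6 (branch): HEAD=work@D [dev=D main=C work=D]
After op 7 (commit): HEAD=work@E [dev=D main=C work=E]
After op 8 (commit): HEAD=work@F [dev=D main=C work=F]
After op 9 (branch): HEAD=work@F [dev=D fix=F main=C work=F]
After op 10 (merge): HEAD=work@G [dev=D fix=F main=C work=G]
After op 11 (merge): HEAD=work@H [dev=D fix=F main=C work=H]
After op 12 (reset): HEAD=work@G [dev=D fix=F main=C work=G]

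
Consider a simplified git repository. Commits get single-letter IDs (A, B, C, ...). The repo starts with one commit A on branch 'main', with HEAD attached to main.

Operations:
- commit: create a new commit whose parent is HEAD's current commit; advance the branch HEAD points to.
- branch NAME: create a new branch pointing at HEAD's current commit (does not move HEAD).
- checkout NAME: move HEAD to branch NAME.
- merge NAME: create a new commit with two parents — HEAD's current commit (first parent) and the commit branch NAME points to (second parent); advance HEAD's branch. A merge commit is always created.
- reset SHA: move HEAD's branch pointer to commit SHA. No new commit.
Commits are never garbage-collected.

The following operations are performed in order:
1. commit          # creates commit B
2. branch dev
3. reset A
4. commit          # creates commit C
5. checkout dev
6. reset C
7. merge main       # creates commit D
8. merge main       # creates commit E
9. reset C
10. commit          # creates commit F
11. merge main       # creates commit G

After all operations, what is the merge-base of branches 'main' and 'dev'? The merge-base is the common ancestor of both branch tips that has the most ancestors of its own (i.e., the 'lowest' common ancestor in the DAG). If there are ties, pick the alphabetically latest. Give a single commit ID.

After op 1 (commit): HEAD=main@B [main=B]
After op 2 (branch): HEAD=main@B [dev=B main=B]
After op 3 (reset): HEAD=main@A [dev=B main=A]
After op 4 (commit): HEAD=main@C [dev=B main=C]
After op 5 (checkout): HEAD=dev@B [dev=B main=C]
After op 6 (reset): HEAD=dev@C [dev=C main=C]
After op 7 (merge): HEAD=dev@D [dev=D main=C]
After op 8 (merge): HEAD=dev@E [dev=E main=C]
After op 9 (reset): HEAD=dev@C [dev=C main=C]
After op 10 (commit): HEAD=dev@F [dev=F main=C]
After op 11 (merge): HEAD=dev@G [dev=G main=C]
ancestors(main=C): ['A', 'C']
ancestors(dev=G): ['A', 'C', 'F', 'G']
common: ['A', 'C']

Answer: C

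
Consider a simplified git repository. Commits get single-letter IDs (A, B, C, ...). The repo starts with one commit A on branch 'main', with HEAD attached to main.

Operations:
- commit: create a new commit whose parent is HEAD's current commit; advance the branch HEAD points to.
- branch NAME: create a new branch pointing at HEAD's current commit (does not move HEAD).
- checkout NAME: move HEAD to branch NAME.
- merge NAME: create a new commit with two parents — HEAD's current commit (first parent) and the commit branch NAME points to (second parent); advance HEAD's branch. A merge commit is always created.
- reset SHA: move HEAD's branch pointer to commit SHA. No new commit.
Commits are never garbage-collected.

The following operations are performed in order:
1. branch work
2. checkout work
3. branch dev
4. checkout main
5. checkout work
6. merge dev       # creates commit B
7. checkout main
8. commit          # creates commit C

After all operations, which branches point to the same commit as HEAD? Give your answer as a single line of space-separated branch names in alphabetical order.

Answer: main

Derivation:
After op 1 (branch): HEAD=main@A [main=A work=A]
After op 2 (checkout): HEAD=work@A [main=A work=A]
After op 3 (branch): HEAD=work@A [dev=A main=A work=A]
After op 4 (checkout): HEAD=main@A [dev=A main=A work=A]
After op 5 (checkout): HEAD=work@A [dev=A main=A work=A]
After op 6 (merge): HEAD=work@B [dev=A main=A work=B]
After op 7 (checkout): HEAD=main@A [dev=A main=A work=B]
After op 8 (commit): HEAD=main@C [dev=A main=C work=B]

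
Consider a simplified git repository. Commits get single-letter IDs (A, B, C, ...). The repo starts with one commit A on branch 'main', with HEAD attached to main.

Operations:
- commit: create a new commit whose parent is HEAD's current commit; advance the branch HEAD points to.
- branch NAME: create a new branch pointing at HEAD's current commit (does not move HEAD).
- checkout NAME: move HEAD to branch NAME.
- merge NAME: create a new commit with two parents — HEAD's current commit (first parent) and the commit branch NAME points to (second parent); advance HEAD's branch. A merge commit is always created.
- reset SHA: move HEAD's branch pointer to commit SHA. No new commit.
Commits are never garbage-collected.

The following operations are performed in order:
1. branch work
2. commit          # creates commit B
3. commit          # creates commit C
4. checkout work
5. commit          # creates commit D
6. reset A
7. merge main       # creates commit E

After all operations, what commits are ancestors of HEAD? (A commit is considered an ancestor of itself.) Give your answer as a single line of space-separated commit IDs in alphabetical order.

Answer: A B C E

Derivation:
After op 1 (branch): HEAD=main@A [main=A work=A]
After op 2 (commit): HEAD=main@B [main=B work=A]
After op 3 (commit): HEAD=main@C [main=C work=A]
After op 4 (checkout): HEAD=work@A [main=C work=A]
After op 5 (commit): HEAD=work@D [main=C work=D]
After op 6 (reset): HEAD=work@A [main=C work=A]
After op 7 (merge): HEAD=work@E [main=C work=E]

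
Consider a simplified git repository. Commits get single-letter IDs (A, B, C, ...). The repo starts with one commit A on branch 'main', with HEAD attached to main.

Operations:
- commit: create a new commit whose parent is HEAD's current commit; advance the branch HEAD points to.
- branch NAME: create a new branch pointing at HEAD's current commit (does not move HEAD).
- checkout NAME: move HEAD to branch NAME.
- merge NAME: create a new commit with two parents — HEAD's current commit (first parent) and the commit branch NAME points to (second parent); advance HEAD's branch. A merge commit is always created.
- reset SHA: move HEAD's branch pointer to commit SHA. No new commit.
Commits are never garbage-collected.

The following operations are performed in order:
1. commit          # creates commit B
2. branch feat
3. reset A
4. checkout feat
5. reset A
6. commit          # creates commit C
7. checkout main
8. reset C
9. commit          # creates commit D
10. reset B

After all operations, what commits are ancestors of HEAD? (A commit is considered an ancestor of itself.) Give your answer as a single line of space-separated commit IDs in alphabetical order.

After op 1 (commit): HEAD=main@B [main=B]
After op 2 (branch): HEAD=main@B [feat=B main=B]
After op 3 (reset): HEAD=main@A [feat=B main=A]
After op 4 (checkout): HEAD=feat@B [feat=B main=A]
After op 5 (reset): HEAD=feat@A [feat=A main=A]
After op 6 (commit): HEAD=feat@C [feat=C main=A]
After op 7 (checkout): HEAD=main@A [feat=C main=A]
After op 8 (reset): HEAD=main@C [feat=C main=C]
After op 9 (commit): HEAD=main@D [feat=C main=D]
After op 10 (reset): HEAD=main@B [feat=C main=B]

Answer: A B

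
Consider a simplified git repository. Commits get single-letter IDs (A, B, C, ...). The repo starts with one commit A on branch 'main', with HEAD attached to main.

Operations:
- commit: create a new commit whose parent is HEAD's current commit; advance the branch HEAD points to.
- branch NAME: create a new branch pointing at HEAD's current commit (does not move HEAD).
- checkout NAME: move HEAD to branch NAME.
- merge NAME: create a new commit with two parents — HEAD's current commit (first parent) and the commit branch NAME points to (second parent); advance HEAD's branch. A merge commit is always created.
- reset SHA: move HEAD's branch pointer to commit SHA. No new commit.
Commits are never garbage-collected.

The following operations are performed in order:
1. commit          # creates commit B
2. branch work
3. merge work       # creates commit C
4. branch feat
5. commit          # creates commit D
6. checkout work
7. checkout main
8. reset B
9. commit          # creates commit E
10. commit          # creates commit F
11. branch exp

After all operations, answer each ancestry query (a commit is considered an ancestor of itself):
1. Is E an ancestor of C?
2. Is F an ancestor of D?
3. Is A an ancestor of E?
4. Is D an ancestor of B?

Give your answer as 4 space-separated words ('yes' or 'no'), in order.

After op 1 (commit): HEAD=main@B [main=B]
After op 2 (branch): HEAD=main@B [main=B work=B]
After op 3 (merge): HEAD=main@C [main=C work=B]
After op 4 (branch): HEAD=main@C [feat=C main=C work=B]
After op 5 (commit): HEAD=main@D [feat=C main=D work=B]
After op 6 (checkout): HEAD=work@B [feat=C main=D work=B]
After op 7 (checkout): HEAD=main@D [feat=C main=D work=B]
After op 8 (reset): HEAD=main@B [feat=C main=B work=B]
After op 9 (commit): HEAD=main@E [feat=C main=E work=B]
After op 10 (commit): HEAD=main@F [feat=C main=F work=B]
After op 11 (branch): HEAD=main@F [exp=F feat=C main=F work=B]
ancestors(C) = {A,B,C}; E in? no
ancestors(D) = {A,B,C,D}; F in? no
ancestors(E) = {A,B,E}; A in? yes
ancestors(B) = {A,B}; D in? no

Answer: no no yes no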